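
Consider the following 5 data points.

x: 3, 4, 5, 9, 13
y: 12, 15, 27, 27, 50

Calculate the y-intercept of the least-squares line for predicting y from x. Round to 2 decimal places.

3.15

n = 5, Σx = 34, Σy = 131, Σxy = 1124, Σx² = 300
Sxx = Σx² − (Σx)²/n = 300 − 231.2 = 68.8
Sxy = Σxy − (Σx)(Σy)/n = 1124 − 890.8 = 233.2
b = Sxy/Sxx = 233.2/68.8 = 3.389535
a = ȳ − b·x̄ = 26.2 − 3.389535·6.8 = 3.151163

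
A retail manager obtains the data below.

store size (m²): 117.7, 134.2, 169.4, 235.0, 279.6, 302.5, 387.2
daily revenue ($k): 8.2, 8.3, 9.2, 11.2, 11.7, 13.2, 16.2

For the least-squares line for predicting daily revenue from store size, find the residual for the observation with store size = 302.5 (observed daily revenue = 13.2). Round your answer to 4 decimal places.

0.0022

n = 7, Σx = 1625.6, Σy = 78, Σxy = 19806.44, Σx² = 435390.54
Sxx = Σx² − (Σx)²/n = 435390.54 − 377510.765714 = 57879.774286
Sxy = Σxy − (Σx)(Σy)/n = 19806.44 − 18113.828571 = 1692.611429
b = Sxy/Sxx = 1692.611429/57879.774286 = 0.029244
a = ȳ − b·x̄ = 11.142857 − 0.029244·232.228571 = 4.351664
ŷ(302.5) = 4.351664 + 0.029244·302.5 = 13.197845
residual = y − ŷ = 13.2 − 13.197845 = 0.002155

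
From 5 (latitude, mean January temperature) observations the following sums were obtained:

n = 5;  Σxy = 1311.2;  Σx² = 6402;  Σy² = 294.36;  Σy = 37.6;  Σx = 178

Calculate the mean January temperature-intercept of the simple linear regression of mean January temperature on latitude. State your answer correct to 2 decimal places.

22.46

Sxx = Σx² − (Σx)²/n = 6402 − 6336.8 = 65.2
Sxy = Σxy − (Σx)(Σy)/n = 1311.2 − 1338.56 = -27.36
b = Sxy/Sxx = -27.36/65.2 = -0.419632
a = ȳ − b·x̄ = 7.52 − (-0.419632)·35.6 = 22.458896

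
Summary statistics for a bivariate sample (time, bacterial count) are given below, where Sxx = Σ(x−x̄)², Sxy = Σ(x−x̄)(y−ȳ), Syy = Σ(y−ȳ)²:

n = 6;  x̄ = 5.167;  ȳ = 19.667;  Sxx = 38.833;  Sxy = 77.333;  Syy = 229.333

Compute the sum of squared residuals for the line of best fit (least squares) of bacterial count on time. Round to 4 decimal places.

75.3301

b = Sxy/Sxx = 77.333/38.833 = 1.991425
SSE = Syy − b·Sxy = 229.333 − 1.991425·77.333 = 75.330144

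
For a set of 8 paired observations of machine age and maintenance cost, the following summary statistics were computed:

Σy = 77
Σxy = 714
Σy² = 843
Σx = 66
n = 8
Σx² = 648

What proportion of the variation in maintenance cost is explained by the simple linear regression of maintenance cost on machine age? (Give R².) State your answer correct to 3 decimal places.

Sxx = Σx² − (Σx)²/n = 648 − 544.5 = 103.5
Sxy = Σxy − (Σx)(Σy)/n = 714 − 635.25 = 78.75
Syy = Σy² − (Σy)²/n = 843 − 741.125 = 101.875
R² = Sxy²/(Sxx·Syy) = (78.75)²/(103.5·101.875) = 0.588157

0.588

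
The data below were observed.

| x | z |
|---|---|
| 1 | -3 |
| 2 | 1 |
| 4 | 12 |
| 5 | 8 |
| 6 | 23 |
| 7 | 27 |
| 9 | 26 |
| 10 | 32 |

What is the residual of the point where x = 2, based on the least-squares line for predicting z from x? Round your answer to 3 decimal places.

n = 8, Σx = 44, Σy = 126, Σxy = 968, Σx² = 312
Sxx = Σx² − (Σx)²/n = 312 − 242 = 70
Sxy = Σxy − (Σx)(Σy)/n = 968 − 693 = 275
b = Sxy/Sxx = 275/70 = 3.928571
a = ȳ − b·x̄ = 15.75 − 3.928571·5.5 = -5.857143
ŷ(2) = -5.857143 + 3.928571·2 = 2
residual = y − ŷ = 1 − 2 = -1

-1.000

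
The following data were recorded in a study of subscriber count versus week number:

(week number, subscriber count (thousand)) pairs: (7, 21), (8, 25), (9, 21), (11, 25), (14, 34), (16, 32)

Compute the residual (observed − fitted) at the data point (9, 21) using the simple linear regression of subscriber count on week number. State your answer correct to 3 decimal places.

-2.785

n = 6, Σx = 65, Σy = 158, Σxy = 1799, Σx² = 767
Sxx = Σx² − (Σx)²/n = 767 − 704.166667 = 62.833333
Sxy = Σxy − (Σx)(Σy)/n = 1799 − 1711.666667 = 87.333333
b = Sxy/Sxx = 87.333333/62.833333 = 1.389920
a = ȳ − b·x̄ = 26.333333 − 1.389920·10.833333 = 11.275862
ŷ(9) = 11.275862 + 1.389920·9 = 23.785146
residual = y − ŷ = 21 − 23.785146 = -2.785146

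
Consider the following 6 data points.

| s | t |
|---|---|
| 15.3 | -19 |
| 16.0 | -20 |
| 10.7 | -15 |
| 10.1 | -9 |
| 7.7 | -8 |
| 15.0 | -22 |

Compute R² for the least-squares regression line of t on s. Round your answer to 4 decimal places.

n = 6, Σx = 74.8, Σy = -93, Σxy = -1253.7, Σx² = 990.88, Σy² = 1615
Sxx = Σx² − (Σx)²/n = 990.88 − 932.506667 = 58.373333
Sxy = Σxy − (Σx)(Σy)/n = -1253.7 − (-1159.4) = -94.3
Syy = Σy² − (Σy)²/n = 1615 − 1441.5 = 173.5
R² = Sxy²/(Sxx·Syy) = (-94.3)²/(58.373333·173.5) = 0.878030

0.8780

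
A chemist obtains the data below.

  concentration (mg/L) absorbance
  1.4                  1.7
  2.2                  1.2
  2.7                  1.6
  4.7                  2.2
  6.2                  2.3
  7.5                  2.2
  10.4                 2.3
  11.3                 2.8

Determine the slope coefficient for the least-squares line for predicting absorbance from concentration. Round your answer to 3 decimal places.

0.117

n = 8, Σx = 46.4, Σy = 16.3, Σxy = 106, Σx² = 366.72
Sxx = Σx² − (Σx)²/n = 366.72 − 269.12 = 97.6
Sxy = Σxy − (Σx)(Σy)/n = 106 − 94.54 = 11.46
b = Sxy/Sxx = 11.46/97.6 = 0.117418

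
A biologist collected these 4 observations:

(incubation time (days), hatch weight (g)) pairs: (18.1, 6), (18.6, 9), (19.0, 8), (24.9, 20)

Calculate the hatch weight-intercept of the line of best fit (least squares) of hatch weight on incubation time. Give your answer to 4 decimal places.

-28.6050

n = 4, Σx = 80.6, Σy = 43, Σxy = 926, Σx² = 1654.58
Sxx = Σx² − (Σx)²/n = 1654.58 − 1624.09 = 30.49
Sxy = Σxy − (Σx)(Σy)/n = 926 − 866.45 = 59.55
b = Sxy/Sxx = 59.55/30.49 = 1.953099
a = ȳ − b·x̄ = 10.75 − 1.953099·20.15 = -28.604952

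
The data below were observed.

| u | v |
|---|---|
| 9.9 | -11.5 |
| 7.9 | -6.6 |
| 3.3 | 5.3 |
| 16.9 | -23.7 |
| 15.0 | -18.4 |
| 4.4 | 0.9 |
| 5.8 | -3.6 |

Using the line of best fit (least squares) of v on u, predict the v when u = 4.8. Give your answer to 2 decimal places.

n = 7, Σx = 63.2, Σy = -57.6, Σxy = -841.95, Σx² = 734.92
Sxx = Σx² − (Σx)²/n = 734.92 − 570.605714 = 164.314286
Sxy = Σxy − (Σx)(Σy)/n = -841.95 − (-520.045714) = -321.904286
b = Sxy/Sxx = -321.904286/164.314286 = -1.959077
a = ȳ − b·x̄ = -8.228571 − (-1.959077)·9.028571 = 9.459092
ŷ(4.8) = a + b·4.8 = 9.459092 + (-1.959077)·4.8 = 0.055524

0.06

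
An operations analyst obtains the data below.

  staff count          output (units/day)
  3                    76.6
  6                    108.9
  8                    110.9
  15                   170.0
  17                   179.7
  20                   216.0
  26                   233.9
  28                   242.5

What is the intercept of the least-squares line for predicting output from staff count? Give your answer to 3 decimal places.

63.736

n = 8, Σx = 123, Σy = 1338.5, Σxy = 24566.7, Σx² = 2483
Sxx = Σx² − (Σx)²/n = 2483 − 1891.125 = 591.875
Sxy = Σxy − (Σx)(Σy)/n = 24566.7 − 20579.4375 = 3987.2625
b = Sxy/Sxx = 3987.2625/591.875 = 6.736663
a = ȳ − b·x̄ = 167.3125 − 6.736663·15.375 = 63.736304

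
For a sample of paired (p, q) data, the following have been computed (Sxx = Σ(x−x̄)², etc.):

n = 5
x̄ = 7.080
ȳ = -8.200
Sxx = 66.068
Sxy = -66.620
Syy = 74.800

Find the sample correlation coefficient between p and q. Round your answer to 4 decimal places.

r = Sxy/√(Sxx·Syy) = -66.62/√(4941.8864) = -66.62/70.298552 = -0.947672

-0.9477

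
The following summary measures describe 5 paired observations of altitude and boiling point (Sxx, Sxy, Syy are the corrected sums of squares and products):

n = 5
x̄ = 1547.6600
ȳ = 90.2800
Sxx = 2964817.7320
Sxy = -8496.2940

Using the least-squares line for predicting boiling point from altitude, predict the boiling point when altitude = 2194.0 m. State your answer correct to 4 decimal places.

88.4278

b = Sxy/Sxx = -8496.294/2964817.732 = -0.002866
a = ȳ − b·x̄ = 90.28 − (-0.002866)·1547.66 = 94.715138
ŷ(2194.0) = a + b·2194.0 = 94.715138 + (-0.002866)·2194 = 88.427780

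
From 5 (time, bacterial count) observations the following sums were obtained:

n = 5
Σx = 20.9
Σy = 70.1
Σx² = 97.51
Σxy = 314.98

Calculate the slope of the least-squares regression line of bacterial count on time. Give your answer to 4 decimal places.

2.1642

Sxx = Σx² − (Σx)²/n = 97.51 − 87.362 = 10.148
Sxy = Σxy − (Σx)(Σy)/n = 314.98 − 293.018 = 21.962
b = Sxy/Sxx = 21.962/10.148 = 2.164170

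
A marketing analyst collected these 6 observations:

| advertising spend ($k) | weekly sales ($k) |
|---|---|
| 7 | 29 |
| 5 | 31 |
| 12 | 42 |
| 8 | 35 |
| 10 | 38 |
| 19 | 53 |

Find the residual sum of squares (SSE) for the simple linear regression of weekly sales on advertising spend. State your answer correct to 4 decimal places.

17.5495

n = 6, Σx = 61, Σy = 228, Σxy = 2529, Σx² = 743, Σy² = 9044
Sxx = Σx² − (Σx)²/n = 743 − 620.166667 = 122.833333
Sxy = Σxy − (Σx)(Σy)/n = 2529 − 2318 = 211
Syy = Σy² − (Σy)²/n = 9044 − 8664 = 380
b = Sxy/Sxx = 211/122.833333 = 1.717775
SSE = Syy − b·Sxy = 380 − 1.717775·211 = 17.549525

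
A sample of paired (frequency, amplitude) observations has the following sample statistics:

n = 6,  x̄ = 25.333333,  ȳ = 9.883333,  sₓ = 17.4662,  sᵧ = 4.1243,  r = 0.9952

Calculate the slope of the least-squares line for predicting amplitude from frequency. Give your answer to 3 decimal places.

b = r · sᵧ/sₓ = 0.9952 · 4.1243/17.4662 = 0.234997

0.235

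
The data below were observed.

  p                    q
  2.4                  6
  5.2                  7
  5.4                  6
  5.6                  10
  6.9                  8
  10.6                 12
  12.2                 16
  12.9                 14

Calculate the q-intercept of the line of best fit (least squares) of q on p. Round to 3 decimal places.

2.782

n = 8, Σx = 61.2, Σy = 79, Σxy = 697.4, Σx² = 568.54
Sxx = Σx² − (Σx)²/n = 568.54 − 468.18 = 100.36
Sxy = Σxy − (Σx)(Σy)/n = 697.4 − 604.35 = 93.05
b = Sxy/Sxx = 93.05/100.36 = 0.927162
a = ȳ − b·x̄ = 9.875 − 0.927162·7.65 = 2.782209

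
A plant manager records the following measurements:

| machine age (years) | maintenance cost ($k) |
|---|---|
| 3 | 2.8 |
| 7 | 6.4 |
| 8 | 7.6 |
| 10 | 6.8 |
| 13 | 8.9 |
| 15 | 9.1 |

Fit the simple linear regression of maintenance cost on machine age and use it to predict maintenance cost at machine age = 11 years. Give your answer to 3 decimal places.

7.754

n = 6, Σx = 56, Σy = 41.6, Σxy = 434.2, Σx² = 616
Sxx = Σx² − (Σx)²/n = 616 − 522.666667 = 93.333333
Sxy = Σxy − (Σx)(Σy)/n = 434.2 − 388.266667 = 45.933333
b = Sxy/Sxx = 45.933333/93.333333 = 0.492143
a = ȳ − b·x̄ = 6.933333 − 0.492143·9.333333 = 2.34
ŷ(11) = a + b·11 = 2.34 + 0.492143·11 = 7.753571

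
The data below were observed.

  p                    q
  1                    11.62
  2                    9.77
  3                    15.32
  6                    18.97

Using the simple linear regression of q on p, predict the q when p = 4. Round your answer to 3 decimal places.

n = 4, Σx = 12, Σy = 55.68, Σxy = 190.94, Σx² = 50
Sxx = Σx² − (Σx)²/n = 50 − 36 = 14
Sxy = Σxy − (Σx)(Σy)/n = 190.94 − 167.04 = 23.9
b = Sxy/Sxx = 23.9/14 = 1.707143
a = ȳ − b·x̄ = 13.92 − 1.707143·3 = 8.798571
ŷ(4) = a + b·4 = 8.798571 + 1.707143·4 = 15.627143

15.627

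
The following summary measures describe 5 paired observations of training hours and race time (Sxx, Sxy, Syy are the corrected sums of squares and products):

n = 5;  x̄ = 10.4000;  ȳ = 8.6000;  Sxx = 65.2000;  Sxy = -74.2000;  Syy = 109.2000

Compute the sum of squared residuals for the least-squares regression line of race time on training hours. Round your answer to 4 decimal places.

24.7577

b = Sxy/Sxx = -74.2/65.2 = -1.138037
SSE = Syy − b·Sxy = 109.2 − (-1.138037)·(-74.2) = 24.757669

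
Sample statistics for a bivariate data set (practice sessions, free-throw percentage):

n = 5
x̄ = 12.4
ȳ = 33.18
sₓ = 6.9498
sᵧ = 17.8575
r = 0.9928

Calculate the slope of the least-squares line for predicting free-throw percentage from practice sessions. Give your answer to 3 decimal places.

b = r · sᵧ/sₓ = 0.9928 · 17.8575/6.9498 = 2.550998

2.551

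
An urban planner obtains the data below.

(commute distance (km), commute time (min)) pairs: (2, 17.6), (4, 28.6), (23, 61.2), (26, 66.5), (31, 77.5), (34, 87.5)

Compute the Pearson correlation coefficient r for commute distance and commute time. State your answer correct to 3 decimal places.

n = 6, Σx = 120, Σy = 338.9, Σxy = 8663.7, Σx² = 3342, Σy² = 22957.91
Sxx = Σx² − (Σx)²/n = 3342 − 2400 = 942
Sxy = Σxy − (Σx)(Σy)/n = 8663.7 − 6778 = 1885.7
Syy = Σy² − (Σy)²/n = 22957.91 − 19142.201667 = 3815.708333
r = Sxy/√(Sxx·Syy) = 1885.7/√(3594397.25) = 1885.7/1895.889567 = 0.994625

0.995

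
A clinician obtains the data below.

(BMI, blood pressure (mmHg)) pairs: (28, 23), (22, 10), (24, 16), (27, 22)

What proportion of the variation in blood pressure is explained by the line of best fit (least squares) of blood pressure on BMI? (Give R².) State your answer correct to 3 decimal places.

n = 4, Σx = 101, Σy = 71, Σxy = 1842, Σx² = 2573, Σy² = 1369
Sxx = Σx² − (Σx)²/n = 2573 − 2550.25 = 22.75
Sxy = Σxy − (Σx)(Σy)/n = 1842 − 1792.75 = 49.25
Syy = Σy² − (Σy)²/n = 1369 − 1260.25 = 108.75
R² = Sxy²/(Sxx·Syy) = (49.25)²/(22.75·108.75) = 0.980397

0.980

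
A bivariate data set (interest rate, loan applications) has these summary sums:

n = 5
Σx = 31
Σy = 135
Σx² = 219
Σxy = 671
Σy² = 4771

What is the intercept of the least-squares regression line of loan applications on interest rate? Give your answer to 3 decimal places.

65.403

Sxx = Σx² − (Σx)²/n = 219 − 192.2 = 26.8
Sxy = Σxy − (Σx)(Σy)/n = 671 − 837 = -166
b = Sxy/Sxx = -166/26.8 = -6.194030
a = ȳ − b·x̄ = 27 − (-6.194030)·6.2 = 65.402985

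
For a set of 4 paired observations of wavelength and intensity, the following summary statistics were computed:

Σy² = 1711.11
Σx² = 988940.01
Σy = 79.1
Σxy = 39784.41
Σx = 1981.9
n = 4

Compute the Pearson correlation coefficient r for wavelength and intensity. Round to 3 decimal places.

0.586

Sxx = Σx² − (Σx)²/n = 988940.01 − 981981.9025 = 6958.1075
Sxy = Σxy − (Σx)(Σy)/n = 39784.41 − 39192.0725 = 592.3375
Syy = Σy² − (Σy)²/n = 1711.11 − 1564.2025 = 146.9075
r = Sxy/√(Sxx·Syy) = 592.3375/√(1022198.177556) = 592.3375/1011.038168 = 0.585871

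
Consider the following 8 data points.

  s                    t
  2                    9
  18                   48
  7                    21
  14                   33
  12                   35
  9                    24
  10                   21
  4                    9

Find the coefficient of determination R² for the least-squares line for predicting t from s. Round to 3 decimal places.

0.941

n = 8, Σx = 76, Σy = 200, Σxy = 2373, Σx² = 914, Σy² = 6238
Sxx = Σx² − (Σx)²/n = 914 − 722 = 192
Sxy = Σxy − (Σx)(Σy)/n = 2373 − 1900 = 473
Syy = Σy² − (Σy)²/n = 6238 − 5000 = 1238
R² = Sxy²/(Sxx·Syy) = (473)²/(192·1238) = 0.941240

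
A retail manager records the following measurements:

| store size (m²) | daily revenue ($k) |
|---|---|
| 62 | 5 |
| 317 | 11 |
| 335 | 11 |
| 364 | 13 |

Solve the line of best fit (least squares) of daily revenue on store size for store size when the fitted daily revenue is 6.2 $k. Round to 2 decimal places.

114.39

n = 4, Σx = 1078, Σy = 40, Σxy = 12214, Σx² = 349054
Sxx = Σx² − (Σx)²/n = 349054 − 290521 = 58533
Sxy = Σxy − (Σx)(Σy)/n = 12214 − 10780 = 1434
b = Sxy/Sxx = 1434/58533 = 0.024499
a = ȳ − b·x̄ = 10 − 0.024499·269.5 = 3.397519
Set a + b·x = 6.2: x = (6.2 − 3.397519) / 0.024499 = 114.391632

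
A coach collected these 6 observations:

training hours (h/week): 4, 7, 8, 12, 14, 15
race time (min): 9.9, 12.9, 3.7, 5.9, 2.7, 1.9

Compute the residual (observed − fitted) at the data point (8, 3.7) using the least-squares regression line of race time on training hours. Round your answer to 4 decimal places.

n = 6, Σx = 60, Σy = 37, Σxy = 296.6, Σx² = 694
Sxx = Σx² − (Σx)²/n = 694 − 600 = 94
Sxy = Σxy − (Σx)(Σy)/n = 296.6 − 370 = -73.4
b = Sxy/Sxx = -73.4/94 = -0.780851
a = ȳ − b·x̄ = 6.166667 − (-0.780851)·10 = 13.975177
ŷ(8) = 13.975177 + (-0.780851)·8 = 7.728369
residual = y − ŷ = 3.7 − 7.728369 = -4.028369

-4.0284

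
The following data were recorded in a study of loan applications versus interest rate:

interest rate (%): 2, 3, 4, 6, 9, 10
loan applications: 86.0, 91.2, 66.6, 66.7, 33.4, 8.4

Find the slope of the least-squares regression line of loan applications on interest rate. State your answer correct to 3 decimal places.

n = 6, Σx = 34, Σy = 352.3, Σxy = 1496.8, Σx² = 246
Sxx = Σx² − (Σx)²/n = 246 − 192.666667 = 53.333333
Sxy = Σxy − (Σx)(Σy)/n = 1496.8 − 1996.366667 = -499.566667
b = Sxy/Sxx = -499.566667/53.333333 = -9.366875

-9.367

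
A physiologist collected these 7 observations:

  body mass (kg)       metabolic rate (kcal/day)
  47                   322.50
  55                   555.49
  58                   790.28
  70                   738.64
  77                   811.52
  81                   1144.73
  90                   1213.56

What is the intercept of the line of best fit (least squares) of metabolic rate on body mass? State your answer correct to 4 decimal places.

n = 7, Σx = 478, Σy = 5576.72, Σxy = 407681.06, Σx² = 34088
Sxx = Σx² − (Σx)²/n = 34088 − 32640.571429 = 1447.428571
Sxy = Σxy − (Σx)(Σy)/n = 407681.06 − 380810.308571 = 26870.751429
b = Sxy/Sxx = 26870.751429/1447.428571 = 18.564475
a = ȳ − b·x̄ = 796.674286 − 18.564475·68.285714 = -471.014145

-471.0141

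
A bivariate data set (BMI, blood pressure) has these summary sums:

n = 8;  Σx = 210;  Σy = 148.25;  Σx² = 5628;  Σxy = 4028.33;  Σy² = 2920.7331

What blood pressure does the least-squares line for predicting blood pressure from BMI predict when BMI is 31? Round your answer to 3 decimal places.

Sxx = Σx² − (Σx)²/n = 5628 − 5512.5 = 115.5
Sxy = Σxy − (Σx)(Σy)/n = 4028.33 − 3891.5625 = 136.7675
b = Sxy/Sxx = 136.7675/115.5 = 1.184134
a = ȳ − b·x̄ = 18.53125 − 1.184134·26.25 = -12.552273
ŷ(31) = a + b·31 = -12.552273 + 1.184134·31 = 24.155887

24.156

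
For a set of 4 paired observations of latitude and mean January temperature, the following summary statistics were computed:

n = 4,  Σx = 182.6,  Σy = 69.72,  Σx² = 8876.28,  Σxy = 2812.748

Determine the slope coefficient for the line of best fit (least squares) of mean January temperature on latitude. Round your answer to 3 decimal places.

-0.684

Sxx = Σx² − (Σx)²/n = 8876.28 − 8335.69 = 540.59
Sxy = Σxy − (Σx)(Σy)/n = 2812.748 − 3182.718 = -369.97
b = Sxy/Sxx = -369.97/540.59 = -0.684382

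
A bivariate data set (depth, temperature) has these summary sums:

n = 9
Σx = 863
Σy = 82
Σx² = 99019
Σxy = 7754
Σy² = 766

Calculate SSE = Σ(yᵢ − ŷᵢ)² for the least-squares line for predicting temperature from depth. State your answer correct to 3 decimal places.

18.160

Sxx = Σx² − (Σx)²/n = 99019 − 82752.111111 = 16266.888889
Sxy = Σxy − (Σx)(Σy)/n = 7754 − 7862.888889 = -108.888889
Syy = Σy² − (Σy)²/n = 766 − 747.111111 = 18.888889
b = Sxy/Sxx = -108.888889/16266.888889 = -0.006694
SSE = Syy − b·Sxy = 18.888889 − (-0.006694)·(-108.888889) = 18.159998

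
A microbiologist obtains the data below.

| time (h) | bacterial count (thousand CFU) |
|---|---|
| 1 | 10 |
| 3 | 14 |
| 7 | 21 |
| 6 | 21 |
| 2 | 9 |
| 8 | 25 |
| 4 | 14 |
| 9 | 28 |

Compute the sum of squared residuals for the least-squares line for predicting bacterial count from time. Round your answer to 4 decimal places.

n = 8, Σx = 40, Σy = 142, Σxy = 851, Σx² = 260, Σy² = 2864
Sxx = Σx² − (Σx)²/n = 260 − 200 = 60
Sxy = Σxy − (Σx)(Σy)/n = 851 − 710 = 141
Syy = Σy² − (Σy)²/n = 2864 − 2520.5 = 343.5
b = Sxy/Sxx = 141/60 = 2.35
SSE = Syy − b·Sxy = 343.5 − 2.35·141 = 12.15

12.1500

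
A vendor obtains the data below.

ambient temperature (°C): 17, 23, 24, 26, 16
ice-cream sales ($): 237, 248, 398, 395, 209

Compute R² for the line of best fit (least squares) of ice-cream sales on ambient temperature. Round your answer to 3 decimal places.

0.715

n = 5, Σx = 106, Σy = 1487, Σxy = 32899, Σx² = 2326, Σy² = 475783
Sxx = Σx² − (Σx)²/n = 2326 − 2247.2 = 78.8
Sxy = Σxy − (Σx)(Σy)/n = 32899 − 31524.4 = 1374.6
Syy = Σy² − (Σy)²/n = 475783 − 442233.8 = 33549.2
R² = Sxy²/(Sxx·Syy) = (1374.6)²/(78.8·33549.2) = 0.714734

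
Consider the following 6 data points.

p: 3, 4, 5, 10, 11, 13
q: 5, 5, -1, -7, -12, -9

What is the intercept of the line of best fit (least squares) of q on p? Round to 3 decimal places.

9.416

n = 6, Σx = 46, Σy = -19, Σxy = -289, Σx² = 440
Sxx = Σx² − (Σx)²/n = 440 − 352.666667 = 87.333333
Sxy = Σxy − (Σx)(Σy)/n = -289 − (-145.666667) = -143.333333
b = Sxy/Sxx = -143.333333/87.333333 = -1.641221
a = ȳ − b·x̄ = -3.166667 − (-1.641221)·7.666667 = 9.416031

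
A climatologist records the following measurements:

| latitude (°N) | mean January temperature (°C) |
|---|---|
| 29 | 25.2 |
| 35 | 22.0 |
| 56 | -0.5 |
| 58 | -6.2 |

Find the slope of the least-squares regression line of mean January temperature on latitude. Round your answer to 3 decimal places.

-1.068

n = 4, Σx = 178, Σy = 40.5, Σxy = 1113.2, Σx² = 8566
Sxx = Σx² − (Σx)²/n = 8566 − 7921 = 645
Sxy = Σxy − (Σx)(Σy)/n = 1113.2 − 1802.25 = -689.05
b = Sxy/Sxx = -689.05/645 = -1.068295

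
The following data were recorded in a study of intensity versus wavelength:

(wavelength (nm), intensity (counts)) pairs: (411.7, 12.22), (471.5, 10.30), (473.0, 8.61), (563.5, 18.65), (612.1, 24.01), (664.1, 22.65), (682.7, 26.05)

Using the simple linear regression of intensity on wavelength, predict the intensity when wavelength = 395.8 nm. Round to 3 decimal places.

n = 7, Σx = 3878.6, Σy = 122.49, Σxy = 71991.95, Σx² = 2214844.9
Sxx = Σx² − (Σx)²/n = 2214844.9 − 2149076.851429 = 65768.048571
Sxy = Σxy − (Σx)(Σy)/n = 71991.95 − 67869.959143 = 4121.990857
b = Sxy/Sxx = 4121.990857/65768.048571 = 0.062675
a = ȳ − b·x̄ = 17.498571 − 0.062675·554.085714 = -17.228569
ŷ(395.8) = a + b·395.8 = -17.228569 + 0.062675·395.8 = 7.578066

7.578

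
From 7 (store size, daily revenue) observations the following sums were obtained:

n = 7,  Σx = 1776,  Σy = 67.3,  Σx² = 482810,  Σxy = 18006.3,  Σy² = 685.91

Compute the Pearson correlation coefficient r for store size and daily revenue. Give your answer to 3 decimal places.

0.832

Sxx = Σx² − (Σx)²/n = 482810 − 450596.571429 = 32213.428571
Sxy = Σxy − (Σx)(Σy)/n = 18006.3 − 17074.971429 = 931.328571
Syy = Σy² − (Σy)²/n = 685.91 − 647.041429 = 38.868571
r = Sxy/√(Sxx·Syy) = 931.328571/√(1252089.949388) = 931.328571/1118.968252 = 0.832310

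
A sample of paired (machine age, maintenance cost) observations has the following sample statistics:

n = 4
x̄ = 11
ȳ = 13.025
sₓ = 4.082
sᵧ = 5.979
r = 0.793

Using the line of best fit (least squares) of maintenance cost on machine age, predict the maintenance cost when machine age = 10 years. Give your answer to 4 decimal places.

b = r · sᵧ/sₓ = 0.793 · 5.979/4.082 = 1.161525
a = ȳ − b·x̄ = 13.025 − 1.161525·11 = 0.248220
ŷ(10) = a + b·10 = 0.248220 + 1.161525·10 = 11.863475

11.8635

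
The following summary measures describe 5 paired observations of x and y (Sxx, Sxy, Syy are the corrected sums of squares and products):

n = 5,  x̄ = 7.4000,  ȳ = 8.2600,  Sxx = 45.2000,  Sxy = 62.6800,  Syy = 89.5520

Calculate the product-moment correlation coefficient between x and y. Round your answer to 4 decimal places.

0.9852

r = Sxy/√(Sxx·Syy) = 62.68/√(4047.7504) = 62.68/63.621933 = 0.985195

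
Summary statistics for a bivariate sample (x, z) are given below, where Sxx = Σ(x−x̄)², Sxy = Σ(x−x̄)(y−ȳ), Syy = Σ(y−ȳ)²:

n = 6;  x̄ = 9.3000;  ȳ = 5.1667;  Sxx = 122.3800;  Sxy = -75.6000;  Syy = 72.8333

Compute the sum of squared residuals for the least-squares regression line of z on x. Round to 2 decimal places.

b = Sxy/Sxx = -75.6/122.38 = -0.617748
SSE = Syy − b·Sxy = 72.8333 − (-0.617748)·(-75.6) = 26.131551

26.13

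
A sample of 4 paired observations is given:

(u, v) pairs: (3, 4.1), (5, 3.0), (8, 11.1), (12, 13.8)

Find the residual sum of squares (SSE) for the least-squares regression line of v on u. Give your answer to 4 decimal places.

n = 4, Σx = 28, Σy = 32, Σxy = 281.7, Σx² = 242, Σy² = 339.46
Sxx = Σx² − (Σx)²/n = 242 − 196 = 46
Sxy = Σxy − (Σx)(Σy)/n = 281.7 − 224 = 57.7
Syy = Σy² − (Σy)²/n = 339.46 − 256 = 83.46
b = Sxy/Sxx = 57.7/46 = 1.254348
SSE = Syy − b·Sxy = 83.46 − 1.254348·57.7 = 11.084130

11.0841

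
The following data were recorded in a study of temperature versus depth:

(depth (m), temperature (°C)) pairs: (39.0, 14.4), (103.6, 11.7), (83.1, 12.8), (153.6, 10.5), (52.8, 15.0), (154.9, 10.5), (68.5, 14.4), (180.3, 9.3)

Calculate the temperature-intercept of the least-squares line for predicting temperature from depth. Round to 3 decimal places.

16.465

n = 8, Σx = 835.8, Σy = 98.6, Σxy = 9531.84, Σx² = 106734.72
Sxx = Σx² − (Σx)²/n = 106734.72 − 87320.205 = 19414.515
Sxy = Σxy − (Σx)(Σy)/n = 9531.84 − 10301.235 = -769.395
b = Sxy/Sxx = -769.395/19414.515 = -0.039630
a = ȳ − b·x̄ = 12.325 − (-0.039630)·104.475 = 16.465332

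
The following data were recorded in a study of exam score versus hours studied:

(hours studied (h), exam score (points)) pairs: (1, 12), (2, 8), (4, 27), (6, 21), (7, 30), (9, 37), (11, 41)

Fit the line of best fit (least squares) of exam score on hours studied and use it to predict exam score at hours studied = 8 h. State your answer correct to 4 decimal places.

n = 7, Σx = 40, Σy = 176, Σxy = 1256, Σx² = 308
Sxx = Σx² − (Σx)²/n = 308 − 228.571429 = 79.428571
Sxy = Σxy − (Σx)(Σy)/n = 1256 − 1005.714286 = 250.285714
b = Sxy/Sxx = 250.285714/79.428571 = 3.151079
a = ȳ − b·x̄ = 25.142857 − 3.151079·5.714286 = 7.136691
ŷ(8) = a + b·8 = 7.136691 + 3.151079·8 = 32.345324

32.3453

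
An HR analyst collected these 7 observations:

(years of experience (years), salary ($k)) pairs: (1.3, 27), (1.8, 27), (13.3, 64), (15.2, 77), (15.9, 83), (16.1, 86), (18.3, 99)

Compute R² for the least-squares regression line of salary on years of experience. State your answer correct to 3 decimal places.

0.973

n = 7, Σx = 81.9, Σy = 463, Σxy = 6621.3, Σx² = 1259.77, Σy² = 35569
Sxx = Σx² − (Σx)²/n = 1259.77 − 958.23 = 301.54
Sxy = Σxy − (Σx)(Σy)/n = 6621.3 − 5417.1 = 1204.2
Syy = Σy² − (Σy)²/n = 35569 − 30624.142857 = 4944.857143
R² = Sxy²/(Sxx·Syy) = (1204.2)²/(301.54·4944.857143) = 0.972520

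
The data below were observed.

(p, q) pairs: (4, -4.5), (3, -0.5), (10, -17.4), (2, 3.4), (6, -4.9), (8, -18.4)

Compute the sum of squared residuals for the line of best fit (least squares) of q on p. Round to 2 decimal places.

n = 6, Σx = 33, Σy = -42.3, Σxy = -363.3, Σx² = 229, Σy² = 697.39
Sxx = Σx² − (Σx)²/n = 229 − 181.5 = 47.5
Sxy = Σxy − (Σx)(Σy)/n = -363.3 − (-232.65) = -130.65
Syy = Σy² − (Σy)²/n = 697.39 − 298.215 = 399.175
b = Sxy/Sxx = -130.65/47.5 = -2.750526
SSE = Syy − b·Sxy = 399.175 − (-2.750526)·(-130.65) = 39.818737

39.82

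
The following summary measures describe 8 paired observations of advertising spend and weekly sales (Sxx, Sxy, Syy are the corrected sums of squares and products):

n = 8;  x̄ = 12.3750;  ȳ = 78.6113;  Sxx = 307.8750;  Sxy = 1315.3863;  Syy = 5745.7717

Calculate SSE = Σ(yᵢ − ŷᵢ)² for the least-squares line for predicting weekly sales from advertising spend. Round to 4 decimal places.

b = Sxy/Sxx = 1315.3863/307.875 = 4.272469
SSE = Syy − b·Sxy = 5745.7717 − 4.272469·1315.3863 = 125.824909

125.8249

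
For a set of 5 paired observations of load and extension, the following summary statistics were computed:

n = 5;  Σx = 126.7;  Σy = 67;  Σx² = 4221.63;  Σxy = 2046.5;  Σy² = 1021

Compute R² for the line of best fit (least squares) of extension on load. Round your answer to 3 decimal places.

0.976

Sxx = Σx² − (Σx)²/n = 4221.63 − 3210.578 = 1011.052
Sxy = Σxy − (Σx)(Σy)/n = 2046.5 − 1697.78 = 348.72
Syy = Σy² − (Σy)²/n = 1021 − 897.8 = 123.2
R² = Sxy²/(Sxx·Syy) = (348.72)²/(1011.052·123.2) = 0.976269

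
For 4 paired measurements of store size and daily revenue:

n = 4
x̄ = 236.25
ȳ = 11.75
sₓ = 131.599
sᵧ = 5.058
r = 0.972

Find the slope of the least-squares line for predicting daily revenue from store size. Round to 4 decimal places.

0.0374

b = r · sᵧ/sₓ = 0.972 · 5.058/131.599 = 0.037359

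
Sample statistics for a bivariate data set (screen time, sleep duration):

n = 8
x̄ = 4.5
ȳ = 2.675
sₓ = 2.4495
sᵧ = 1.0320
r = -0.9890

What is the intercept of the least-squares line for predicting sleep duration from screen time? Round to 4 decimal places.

b = r · sᵧ/sₓ = -0.989 · 1.032/2.4495 = -0.416676
a = ȳ − b·x̄ = 2.675 − (-0.416676)·4.5 = 4.550042

4.5500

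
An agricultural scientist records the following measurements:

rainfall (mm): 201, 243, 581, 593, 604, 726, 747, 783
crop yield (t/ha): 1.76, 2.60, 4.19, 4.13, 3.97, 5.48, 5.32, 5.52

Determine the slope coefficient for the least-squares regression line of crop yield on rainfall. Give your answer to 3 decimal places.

n = 8, Σx = 4478, Σy = 32.97, Σxy = 20541.6, Σx² = 2851650
Sxx = Σx² − (Σx)²/n = 2851650 − 2506560.5 = 345089.5
Sxy = Σxy − (Σx)(Σy)/n = 20541.6 − 18454.9575 = 2086.6425
b = Sxy/Sxx = 2086.6425/345089.5 = 0.006047

0.006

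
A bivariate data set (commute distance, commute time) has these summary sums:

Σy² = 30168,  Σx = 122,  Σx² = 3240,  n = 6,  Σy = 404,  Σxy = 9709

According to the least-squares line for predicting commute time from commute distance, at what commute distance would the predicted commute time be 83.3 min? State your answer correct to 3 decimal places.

Sxx = Σx² − (Σx)²/n = 3240 − 2480.666667 = 759.333333
Sxy = Σxy − (Σx)(Σy)/n = 9709 − 8214.666667 = 1494.333333
b = Sxy/Sxx = 1494.333333/759.333333 = 1.967954
a = ȳ − b·x̄ = 67.333333 − 1.967954·20.333333 = 27.318262
Set a + b·x = 83.3: x = (83.3 − 27.318262) / 1.967954 = 28.446665

28.447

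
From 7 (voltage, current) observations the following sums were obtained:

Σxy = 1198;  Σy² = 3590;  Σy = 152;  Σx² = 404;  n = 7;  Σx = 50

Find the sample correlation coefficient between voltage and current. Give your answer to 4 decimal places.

Sxx = Σx² − (Σx)²/n = 404 − 357.142857 = 46.857143
Sxy = Σxy − (Σx)(Σy)/n = 1198 − 1085.714286 = 112.285714
Syy = Σy² − (Σy)²/n = 3590 − 3300.571429 = 289.428571
r = Sxy/√(Sxx·Syy) = 112.285714/√(13561.795918) = 112.285714/116.455124 = 0.964197

0.9642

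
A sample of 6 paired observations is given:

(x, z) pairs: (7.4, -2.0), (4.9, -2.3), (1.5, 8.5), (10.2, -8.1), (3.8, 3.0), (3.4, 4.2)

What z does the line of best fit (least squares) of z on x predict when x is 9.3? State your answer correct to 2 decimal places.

-6.79

n = 6, Σx = 31.2, Σy = 3.3, Σxy = -70.26, Σx² = 211.06
Sxx = Σx² − (Σx)²/n = 211.06 − 162.24 = 48.82
Sxy = Σxy − (Σx)(Σy)/n = -70.26 − 17.16 = -87.42
b = Sxy/Sxx = -87.42/48.82 = -1.790660
a = ȳ − b·x̄ = 0.55 − (-1.790660)·5.2 = 9.861430
ŷ(9.3) = a + b·9.3 = 9.861430 + (-1.790660)·9.3 = -6.791704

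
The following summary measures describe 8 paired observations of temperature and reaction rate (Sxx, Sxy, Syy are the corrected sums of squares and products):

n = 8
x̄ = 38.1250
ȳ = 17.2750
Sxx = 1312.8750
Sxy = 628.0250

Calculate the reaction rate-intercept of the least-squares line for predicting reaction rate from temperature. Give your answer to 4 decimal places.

-0.9624

b = Sxy/Sxx = 628.025/1312.875 = 0.478359
a = ȳ − b·x̄ = 17.275 − 0.478359·38.125 = -0.962420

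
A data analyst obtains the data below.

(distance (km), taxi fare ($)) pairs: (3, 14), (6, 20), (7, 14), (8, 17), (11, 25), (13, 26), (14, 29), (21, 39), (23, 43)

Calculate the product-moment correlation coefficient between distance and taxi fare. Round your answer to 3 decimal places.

0.976

n = 9, Σx = 106, Σy = 227, Σxy = 3223, Σx² = 1614, Σy² = 6593
Sxx = Σx² − (Σx)²/n = 1614 − 1248.444444 = 365.555556
Sxy = Σxy − (Σx)(Σy)/n = 3223 − 2673.555556 = 549.444444
Syy = Σy² − (Σy)²/n = 6593 − 5725.444444 = 867.555556
r = Sxy/√(Sxx·Syy) = 549.444444/√(317139.753086) = 549.444444/563.151625 = 0.975660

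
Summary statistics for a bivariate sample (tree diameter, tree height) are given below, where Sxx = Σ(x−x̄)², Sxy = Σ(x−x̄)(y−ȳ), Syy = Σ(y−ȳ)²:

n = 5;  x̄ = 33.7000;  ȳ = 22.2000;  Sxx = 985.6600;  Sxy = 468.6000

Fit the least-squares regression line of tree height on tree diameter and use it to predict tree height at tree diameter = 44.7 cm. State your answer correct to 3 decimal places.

b = Sxy/Sxx = 468.6/985.66 = 0.475417
a = ȳ − b·x̄ = 22.2 − 0.475417·33.7 = 6.178431
ŷ(44.7) = a + b·44.7 = 6.178431 + 0.475417·44.7 = 27.429592

27.430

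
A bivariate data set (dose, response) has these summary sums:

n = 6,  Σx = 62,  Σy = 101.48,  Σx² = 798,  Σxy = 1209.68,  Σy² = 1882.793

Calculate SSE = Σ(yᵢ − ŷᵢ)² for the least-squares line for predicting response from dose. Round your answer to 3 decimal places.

Sxx = Σx² − (Σx)²/n = 798 − 640.666667 = 157.333333
Sxy = Σxy − (Σx)(Σy)/n = 1209.68 − 1048.626667 = 161.053333
Syy = Σy² − (Σy)²/n = 1882.793 − 1716.365067 = 166.427933
b = Sxy/Sxx = 161.053333/157.333333 = 1.023644
SSE = Syy − b·Sxy = 166.427933 − 1.023644·161.053333 = 1.566644

1.567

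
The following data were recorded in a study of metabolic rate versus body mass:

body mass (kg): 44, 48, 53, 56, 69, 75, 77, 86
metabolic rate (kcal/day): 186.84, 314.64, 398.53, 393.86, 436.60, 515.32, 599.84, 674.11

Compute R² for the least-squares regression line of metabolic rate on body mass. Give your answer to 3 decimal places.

n = 8, Σx = 508, Σy = 3519.74, Σxy = 239437.47, Σx² = 33896, Σy² = 1718265.9558
Sxx = Σx² − (Σx)²/n = 33896 − 32258 = 1638
Sxy = Σxy − (Σx)(Σy)/n = 239437.47 − 223503.49 = 15933.98
Syy = Σy² − (Σy)²/n = 1718265.9558 − 1548571.20845 = 169694.74735
R² = Sxy²/(Sxx·Syy) = (15933.98)²/(1638·169694.74735) = 0.913411

0.913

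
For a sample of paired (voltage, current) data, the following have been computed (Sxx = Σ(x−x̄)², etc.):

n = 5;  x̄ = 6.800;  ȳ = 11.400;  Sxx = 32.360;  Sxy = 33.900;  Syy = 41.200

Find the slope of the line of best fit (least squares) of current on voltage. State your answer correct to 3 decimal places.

1.048

b = Sxy/Sxx = 33.9/32.36 = 1.047590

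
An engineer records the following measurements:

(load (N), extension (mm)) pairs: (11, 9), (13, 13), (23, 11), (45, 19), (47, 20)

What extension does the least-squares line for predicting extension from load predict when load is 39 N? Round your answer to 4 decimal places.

n = 5, Σx = 139, Σy = 72, Σxy = 2316, Σx² = 5053
Sxx = Σx² − (Σx)²/n = 5053 − 3864.2 = 1188.8
Sxy = Σxy − (Σx)(Σy)/n = 2316 − 2001.6 = 314.4
b = Sxy/Sxx = 314.4/1188.8 = 0.264468
a = ȳ − b·x̄ = 14.4 − 0.264468·27.8 = 7.047779
ŷ(39) = a + b·39 = 7.047779 + 0.264468·39 = 17.362046

17.3620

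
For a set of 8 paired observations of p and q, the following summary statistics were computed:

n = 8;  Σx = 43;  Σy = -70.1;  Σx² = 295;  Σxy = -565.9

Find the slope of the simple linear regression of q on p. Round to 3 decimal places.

Sxx = Σx² − (Σx)²/n = 295 − 231.125 = 63.875
Sxy = Σxy − (Σx)(Σy)/n = -565.9 − (-376.7875) = -189.1125
b = Sxy/Sxx = -189.1125/63.875 = -2.960665

-2.961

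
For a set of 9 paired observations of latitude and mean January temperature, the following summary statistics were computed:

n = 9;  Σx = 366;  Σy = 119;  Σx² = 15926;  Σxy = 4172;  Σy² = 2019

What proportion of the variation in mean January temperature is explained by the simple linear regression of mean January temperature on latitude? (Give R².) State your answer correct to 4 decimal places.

Sxx = Σx² − (Σx)²/n = 15926 − 14884 = 1042
Sxy = Σxy − (Σx)(Σy)/n = 4172 − 4839.333333 = -667.333333
Syy = Σy² − (Σy)²/n = 2019 − 1573.444444 = 445.555556
R² = Sxy²/(Sxx·Syy) = (-667.333333)²/(1042·445.555556) = 0.959215

0.9592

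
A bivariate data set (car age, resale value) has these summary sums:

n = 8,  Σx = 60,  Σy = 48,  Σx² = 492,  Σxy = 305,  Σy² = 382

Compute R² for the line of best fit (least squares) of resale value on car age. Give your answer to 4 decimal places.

Sxx = Σx² − (Σx)²/n = 492 − 450 = 42
Sxy = Σxy − (Σx)(Σy)/n = 305 − 360 = -55
Syy = Σy² − (Σy)²/n = 382 − 288 = 94
R² = Sxy²/(Sxx·Syy) = (-55)²/(42·94) = 0.766211

0.7662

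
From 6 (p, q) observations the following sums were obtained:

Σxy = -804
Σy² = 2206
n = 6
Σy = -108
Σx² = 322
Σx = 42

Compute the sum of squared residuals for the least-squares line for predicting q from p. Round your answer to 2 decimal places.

Sxx = Σx² − (Σx)²/n = 322 − 294 = 28
Sxy = Σxy − (Σx)(Σy)/n = -804 − (-756) = -48
Syy = Σy² − (Σy)²/n = 2206 − 1944 = 262
b = Sxy/Sxx = -48/28 = -1.714286
SSE = Syy − b·Sxy = 262 − (-1.714286)·(-48) = 179.714286

179.71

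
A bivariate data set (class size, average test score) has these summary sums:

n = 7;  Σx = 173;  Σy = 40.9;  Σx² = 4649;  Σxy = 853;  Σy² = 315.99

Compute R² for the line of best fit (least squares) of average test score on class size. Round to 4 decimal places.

0.8660

Sxx = Σx² − (Σx)²/n = 4649 − 4275.571429 = 373.428571
Sxy = Σxy − (Σx)(Σy)/n = 853 − 1010.814286 = -157.814286
Syy = Σy² − (Σy)²/n = 315.99 − 238.972857 = 77.017143
R² = Sxy²/(Sxx·Syy) = (-157.814286)²/(373.428571·77.017143) = 0.865960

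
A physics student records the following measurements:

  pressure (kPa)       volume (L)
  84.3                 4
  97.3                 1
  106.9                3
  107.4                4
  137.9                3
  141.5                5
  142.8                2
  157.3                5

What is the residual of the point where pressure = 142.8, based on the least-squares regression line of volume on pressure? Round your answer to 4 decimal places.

-1.7508

n = 8, Σx = 975.4, Σy = 27, Σxy = 3378.1, Σx² = 123709.94
Sxx = Σx² − (Σx)²/n = 123709.94 − 118925.645 = 4784.295
Sxy = Σxy − (Σx)(Σy)/n = 3378.1 − 3291.975 = 86.125
b = Sxy/Sxx = 86.125/4784.295 = 0.018002
a = ȳ − b·x̄ = 3.375 − 0.018002·121.925 = 1.180154
ŷ(142.8) = 1.180154 + 0.018002·142.8 = 3.750784
residual = y − ŷ = 2 − 3.750784 = -1.750784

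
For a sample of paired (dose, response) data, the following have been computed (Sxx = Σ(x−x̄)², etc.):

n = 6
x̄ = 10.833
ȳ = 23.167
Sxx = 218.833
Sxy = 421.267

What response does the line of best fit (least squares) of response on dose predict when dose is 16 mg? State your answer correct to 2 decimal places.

33.11

b = Sxy/Sxx = 421.267/218.833 = 1.925062
a = ȳ − b·x̄ = 23.167 − 1.925062·10.833 = 2.312808
ŷ(16) = a + b·16 = 2.312808 + 1.925062·16 = 33.113793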